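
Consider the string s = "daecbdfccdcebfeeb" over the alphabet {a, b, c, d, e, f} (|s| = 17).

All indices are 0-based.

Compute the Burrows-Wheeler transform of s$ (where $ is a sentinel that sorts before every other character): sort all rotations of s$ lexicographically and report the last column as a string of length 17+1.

rank  rotation            last
    0  $daecbdfccdcebfeeb  b
    1  aecbdfccdcebfeeb$d  d
    2  b$daecbdfccdcebfee  e
    3  bdfccdcebfeeb$daec  c
    4  bfeeb$daecbdfccdce  e
    5  cbdfccdcebfeeb$dae  e
    6  ccdcebfeeb$daecbdf  f
    7  cdcebfeeb$daecbdfc  c
    8  cebfeeb$daecbdfccd  d
    9  daecbdfccdcebfeeb$  $
   10  dcebfeeb$daecbdfcc  c
   11  dfccdcebfeeb$daecb  b
   12  eb$daecbdfccdcebfe  e
   13  ebfeeb$daecbdfccdc  c
   14  ecbdfccdcebfeeb$da  a
   15  eeb$daecbdfccdcebf  f
   16  fccdcebfeeb$daecbd  d
   17  feeb$daecbdfccdceb  b

bdeceefcd$cbecafdb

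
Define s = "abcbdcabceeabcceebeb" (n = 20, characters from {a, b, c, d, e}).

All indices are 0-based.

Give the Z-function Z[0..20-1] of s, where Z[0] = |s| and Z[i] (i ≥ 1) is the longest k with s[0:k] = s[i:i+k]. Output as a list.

[20, 0, 0, 0, 0, 0, 3, 0, 0, 0, 0, 3, 0, 0, 0, 0, 0, 0, 0, 0]

Z[0]=20
i=1: i≥r, start 0; Z[1]=0
i=2: i≥r, start 0; Z[2]=0
i=3: i≥r, start 0; Z[3]=0
i=4: i≥r, start 0; Z[4]=0
i=5: i≥r, start 0; Z[5]=0
i=6: i≥r, start 0; Z[6]=3 scan→box=[6,9)
i=7: min(r-i=2, Z[1]=0)=0; Z[7]=0
i=8: min(r-i=1, Z[2]=0)=0; Z[8]=0
i=9: i≥r, start 0; Z[9]=0
i=10: i≥r, start 0; Z[10]=0
i=11: i≥r, start 0; Z[11]=3 scan→box=[11,14)
i=12: min(r-i=2, Z[1]=0)=0; Z[12]=0
i=13: min(r-i=1, Z[2]=0)=0; Z[13]=0
i=14: i≥r, start 0; Z[14]=0
i=15: i≥r, start 0; Z[15]=0
i=16: i≥r, start 0; Z[16]=0
i=17: i≥r, start 0; Z[17]=0
i=18: i≥r, start 0; Z[18]=0
i=19: i≥r, start 0; Z[19]=0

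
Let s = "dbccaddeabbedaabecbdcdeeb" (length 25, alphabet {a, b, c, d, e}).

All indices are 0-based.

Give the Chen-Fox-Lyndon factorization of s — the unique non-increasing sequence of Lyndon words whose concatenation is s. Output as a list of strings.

emit factor 1: 'd' (i=0, period=1)
emit factor 2: 'bcc' (i=1, period=3)
emit factor 3: 'adde' (i=4, period=4)
emit factor 4: 'abbed' (i=8, period=5)
emit factor 5: 'aabecbdcdeeb' (i=13, period=12)

["d", "bcc", "adde", "abbed", "aabecbdcdeeb"]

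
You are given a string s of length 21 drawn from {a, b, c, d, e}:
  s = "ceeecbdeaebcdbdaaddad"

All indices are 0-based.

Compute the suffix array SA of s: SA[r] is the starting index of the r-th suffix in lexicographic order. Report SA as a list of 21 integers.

[15, 19, 16, 8, 10, 13, 5, 4, 11, 0, 20, 14, 18, 12, 17, 6, 7, 9, 3, 2, 1]

rank | idx | suffix
   0 |  15 | aaddad
   1 |  19 | ad
   2 |  16 | addad
   3 |   8 | aebcdbdaaddad
   4 |  10 | bcdbdaaddad
   5 |  13 | bdaaddad
   6 |   5 | bdeaebcdbdaaddad
   7 |   4 | cbdeaebcdbdaaddad
   8 |  11 | cdbdaaddad
   9 |   0 | ceeecbdeaebcdbdaaddad
  10 |  20 | d
  11 |  14 | daaddad
  12 |  18 | dad
  13 |  12 | dbdaaddad
  14 |  17 | ddad
  15 |   6 | deaebcdbdaaddad
  16 |   7 | eaebcdbdaaddad
  17 |   9 | ebcdbdaaddad
  18 |   3 | ecbdeaebcdbdaaddad
  19 |   2 | eecbdeaebcdbdaaddad
  20 |   1 | eeecbdeaebcdbdaaddad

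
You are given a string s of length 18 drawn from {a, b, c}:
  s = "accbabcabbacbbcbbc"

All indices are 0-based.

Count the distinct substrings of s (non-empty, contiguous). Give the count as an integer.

sorted suffixes:
  #0 SA[0]=7  'abbacbbcbbc'
  #1 SA[1]=4  'abcabbacbbcbbc'
  #2 SA[2]=10  'acbbcbbc'
  #3 SA[3]=0  'accbabcabbacbbcbbc'
  #4 SA[4]=3  'babcabbacbbcbbc'
  #5 SA[5]=9  'bacbbcbbc'
  #6 SA[6]=8  'bbacbbcbbc'
  #7 SA[7]=15  'bbc'
  #8 SA[8]=12  'bbcbbc'
  #9 SA[9]=16  'bc'
  #10 SA[10]=5  'bcabbacbbcbbc'
  #11 SA[11]=13  'bcbbc'
  #12 SA[12]=17  'c'
  #13 SA[13]=6  'cabbacbbcbbc'
  #14 SA[14]=2  'cbabcabbacbbcbbc'
  #15 SA[15]=14  'cbbc'
  #16 SA[16]=11  'cbbcbbc'
  #17 SA[17]=1  'ccbabcabbacbbcbbc'

SA = [7, 4, 10, 0, 3, 9, 8, 15, 12, 16, 5, 13, 17, 6, 2, 14, 11, 1]
[i] adj suffixes → lcp
  [1] 7/4 → 2 ('ab')
  [2] 4/10 → 1 ('a')
  [3] 10/0 → 2 ('ac')
  [4] 0/3 → 0 ('')
  [5] 3/9 → 2 ('ba')
  [6] 9/8 → 1 ('b')
  [7] 8/15 → 2 ('bb')
  [8] 15/12 → 3 ('bbc')
  [9] 12/16 → 1 ('b')
  [10] 16/5 → 2 ('bc')
  [11] 5/13 → 2 ('bc')
  [12] 13/17 → 0 ('')
  [13] 17/6 → 1 ('c')
  [14] 6/2 → 1 ('c')
  [15] 2/14 → 2 ('cb')
  [16] 14/11 → 4 ('cbbc')
  [17] 11/1 → 1 ('c')

n(n+1)/2 = 18·19/2 = 171
Σ LCP = 0 + 2 + 1 + 2 + 0 + 2 + 1 + 2 + 3 + 1 + 2 + 2 + 0 + 1 + 1 + 2 + 4 + 1 = 27
distinct = 171 − 27 = 144

144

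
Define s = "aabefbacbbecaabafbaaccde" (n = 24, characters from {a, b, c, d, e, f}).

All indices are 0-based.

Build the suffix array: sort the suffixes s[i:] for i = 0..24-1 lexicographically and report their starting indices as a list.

[12, 0, 18, 13, 1, 6, 19, 15, 17, 5, 14, 8, 9, 2, 11, 7, 20, 21, 22, 23, 10, 3, 16, 4]

rank | idx | suffix
   0 |  12 | aabafbaaccde
   1 |   0 | aabefbacbbecaabafbaaccde
   2 |  18 | aaccde
   3 |  13 | abafbaaccde
   4 |   1 | abefbacbbecaabafbaaccde
   5 |   6 | acbbecaabafbaaccde
   6 |  19 | accde
   7 |  15 | afbaaccde
   8 |  17 | baaccde
   9 |   5 | bacbbecaabafbaaccde
  10 |  14 | bafbaaccde
  11 |   8 | bbecaabafbaaccde
  12 |   9 | becaabafbaaccde
  13 |   2 | befbacbbecaabafbaaccde
  14 |  11 | caabafbaaccde
  15 |   7 | cbbecaabafbaaccde
  16 |  20 | ccde
  17 |  21 | cde
  18 |  22 | de
  19 |  23 | e
  20 |  10 | ecaabafbaaccde
  21 |   3 | efbacbbecaabafbaaccde
  22 |  16 | fbaaccde
  23 |   4 | fbacbbecaabafbaaccde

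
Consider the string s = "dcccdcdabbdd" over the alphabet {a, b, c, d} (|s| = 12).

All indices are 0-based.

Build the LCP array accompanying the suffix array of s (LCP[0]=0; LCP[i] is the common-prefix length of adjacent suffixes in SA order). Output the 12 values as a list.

rank | idx | suffix
   0 |   7 | abbdd
   1 |   8 | bbdd
   2 |   9 | bdd
   3 |   1 | cccdcdabbdd
   4 |   2 | ccdcdabbdd
   5 |   5 | cdabbdd
   6 |   3 | cdcdabbdd
   7 |  11 | d
   8 |   6 | dabbdd
   9 |   0 | dcccdcdabbdd
  10 |   4 | dcdabbdd
  11 |  10 | dd

SA = [7, 8, 9, 1, 2, 5, 3, 11, 6, 0, 4, 10]
i: (SA[i-1],SA[i]) lcp shared
  1: (7,8) 0 ''
  2: (8,9) 1 'b'
  3: (9,1) 0 ''
  4: (1,2) 2 'cc'
  5: (2,5) 1 'c'
  6: (5,3) 2 'cd'
  7: (3,11) 0 ''
  8: (11,6) 1 'd'
  9: (6,0) 1 'd'
  10: (0,4) 2 'dc'
  11: (4,10) 1 'd'

[0, 0, 1, 0, 2, 1, 2, 0, 1, 1, 2, 1]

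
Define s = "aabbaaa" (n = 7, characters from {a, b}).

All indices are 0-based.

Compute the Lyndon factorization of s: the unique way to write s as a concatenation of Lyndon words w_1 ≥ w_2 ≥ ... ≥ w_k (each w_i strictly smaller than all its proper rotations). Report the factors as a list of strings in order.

["aabb", "a", "a", "a"]

emit factor 1: 'aabb' (i=0, period=4)
emit factor 2: 'a' (i=4, period=1)
emit factor 3: 'a' (i=5, period=1)
emit factor 4: 'a' (i=6, period=1)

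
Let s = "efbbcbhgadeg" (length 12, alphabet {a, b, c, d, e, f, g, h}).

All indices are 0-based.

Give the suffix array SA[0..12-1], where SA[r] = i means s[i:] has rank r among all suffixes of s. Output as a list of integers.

rank | idx | suffix
   0 |   8 | adeg
   1 |   2 | bbcbhgadeg
   2 |   3 | bcbhgadeg
   3 |   5 | bhgadeg
   4 |   4 | cbhgadeg
   5 |   9 | deg
   6 |   0 | efbbcbhgadeg
   7 |  10 | eg
   8 |   1 | fbbcbhgadeg
   9 |  11 | g
  10 |   7 | gadeg
  11 |   6 | hgadeg

[8, 2, 3, 5, 4, 9, 0, 10, 1, 11, 7, 6]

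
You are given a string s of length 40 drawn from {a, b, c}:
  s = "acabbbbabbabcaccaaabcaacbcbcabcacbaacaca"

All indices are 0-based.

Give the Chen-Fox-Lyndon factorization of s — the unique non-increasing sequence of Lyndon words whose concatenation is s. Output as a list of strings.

["ac", "abbbb", "abbabcacc", "aaabcaacbcbcabcacbaacac", "a"]

emit factor 1: 'ac' (i=0, period=2)
emit factor 2: 'abbbb' (i=2, period=5)
emit factor 3: 'abbabcacc' (i=7, period=9)
emit factor 4: 'aaabcaacbcbcabcacbaacac' (i=16, period=23)
emit factor 5: 'a' (i=39, period=1)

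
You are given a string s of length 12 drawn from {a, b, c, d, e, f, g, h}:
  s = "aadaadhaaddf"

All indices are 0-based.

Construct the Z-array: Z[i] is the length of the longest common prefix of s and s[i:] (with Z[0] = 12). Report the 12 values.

Z[0]=12
i=1: outside box; Z[1]=1 grow→box=[1,2)
i=2: outside box; Z[2]=0
i=3: outside box; Z[3]=3 grow→box=[3,6)
i=4: min(r-i=2, Z[1]=1)=1; Z[4]=1
i=5: min(r-i=1, Z[2]=0)=0; Z[5]=0
i=6: outside box; Z[6]=0
i=7: outside box; Z[7]=3 grow→box=[7,10)
i=8: min(r-i=2, Z[1]=1)=1; Z[8]=1
i=9: min(r-i=1, Z[2]=0)=0; Z[9]=0
i=10: outside box; Z[10]=0
i=11: outside box; Z[11]=0

[12, 1, 0, 3, 1, 0, 0, 3, 1, 0, 0, 0]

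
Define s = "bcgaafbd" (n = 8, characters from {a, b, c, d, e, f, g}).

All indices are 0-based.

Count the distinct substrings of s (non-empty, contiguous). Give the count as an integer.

34

rank→(start, suffix):
  0 → (3, 'aafbd')
  1 → (4, 'afbd')
  2 → (0, 'bcgaafbd')
  3 → (6, 'bd')
  4 → (1, 'cgaafbd')
  5 → (7, 'd')
  6 → (5, 'fbd')
  7 → (2, 'gaafbd')

SA = [3, 4, 0, 6, 1, 7, 5, 2]
[i] adj suffixes → lcp
  [1] 3/4 → 1 ('a')
  [2] 4/0 → 0 ('')
  [3] 0/6 → 1 ('b')
  [4] 6/1 → 0 ('')
  [5] 1/7 → 0 ('')
  [6] 7/5 → 0 ('')
  [7] 5/2 → 0 ('')

n(n+1)/2 = 8·9/2 = 36
Σ LCP = 0 + 1 + 0 + 1 + 0 + 0 + 0 + 0 = 2
distinct = 36 − 2 = 34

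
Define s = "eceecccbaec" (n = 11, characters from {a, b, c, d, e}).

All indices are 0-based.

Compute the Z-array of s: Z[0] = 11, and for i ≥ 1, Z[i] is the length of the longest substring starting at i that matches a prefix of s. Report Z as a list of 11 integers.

Z[0]=11
i=1: fresh scan; Z[1]=0
i=2: fresh scan; Z[2]=1 scan→box=[2,3)
i=3: fresh scan; Z[3]=2 scan→box=[3,5)
i=4: min(r-i=1, Z[1]=0)=0; Z[4]=0
i=5: fresh scan; Z[5]=0
i=6: fresh scan; Z[6]=0
i=7: fresh scan; Z[7]=0
i=8: fresh scan; Z[8]=0
i=9: fresh scan; Z[9]=2 scan→box=[9,11)
i=10: min(r-i=1, Z[1]=0)=0; Z[10]=0

[11, 0, 1, 2, 0, 0, 0, 0, 0, 2, 0]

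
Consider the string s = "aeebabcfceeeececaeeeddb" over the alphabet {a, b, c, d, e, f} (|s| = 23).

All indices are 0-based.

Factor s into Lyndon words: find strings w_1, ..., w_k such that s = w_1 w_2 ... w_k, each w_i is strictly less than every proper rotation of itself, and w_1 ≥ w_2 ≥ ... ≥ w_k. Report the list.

emit factor 1: 'aeeb' (i=0, period=4)
emit factor 2: 'abcfceeeececaeeeddb' (i=4, period=19)

["aeeb", "abcfceeeececaeeeddb"]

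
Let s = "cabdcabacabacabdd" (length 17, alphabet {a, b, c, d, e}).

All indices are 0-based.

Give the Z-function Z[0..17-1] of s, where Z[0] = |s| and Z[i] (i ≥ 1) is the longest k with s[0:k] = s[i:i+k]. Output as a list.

[17, 0, 0, 0, 3, 0, 0, 0, 3, 0, 0, 0, 4, 0, 0, 0, 0]

Z[0]=17
i=1: fresh scan; Z[1]=0
i=2: fresh scan; Z[2]=0
i=3: fresh scan; Z[3]=0
i=4: fresh scan; Z[4]=3 extend→box=[4,7)
i=5: min(r-i=2, Z[1]=0)=0; Z[5]=0
i=6: min(r-i=1, Z[2]=0)=0; Z[6]=0
i=7: fresh scan; Z[7]=0
i=8: fresh scan; Z[8]=3 extend→box=[8,11)
i=9: min(r-i=2, Z[1]=0)=0; Z[9]=0
i=10: min(r-i=1, Z[2]=0)=0; Z[10]=0
i=11: fresh scan; Z[11]=0
i=12: fresh scan; Z[12]=4 extend→box=[12,16)
i=13: min(r-i=3, Z[1]=0)=0; Z[13]=0
i=14: min(r-i=2, Z[2]=0)=0; Z[14]=0
i=15: min(r-i=1, Z[3]=0)=0; Z[15]=0
i=16: fresh scan; Z[16]=0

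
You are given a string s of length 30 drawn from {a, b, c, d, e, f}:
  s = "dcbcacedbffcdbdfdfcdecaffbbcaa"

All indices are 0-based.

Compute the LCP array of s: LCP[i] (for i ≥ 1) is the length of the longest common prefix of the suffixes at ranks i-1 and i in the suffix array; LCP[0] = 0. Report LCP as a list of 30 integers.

sorted suffixes:
  #0 SA[0]=29  'a'
  #1 SA[1]=28  'aa'
  #2 SA[2]=4  'acedbffcdbdfdfcdecaffbbcaa'
  #3 SA[3]=22  'affbbcaa'
  #4 SA[4]=25  'bbcaa'
  #5 SA[5]=26  'bcaa'
  #6 SA[6]=2  'bcacedbffcdbdfdfcdecaffbbcaa'
  #7 SA[7]=13  'bdfdfcdecaffbbcaa'
  #8 SA[8]=8  'bffcdbdfdfcdecaffbbcaa'
  #9 SA[9]=27  'caa'
  #10 SA[10]=3  'cacedbffcdbdfdfcdecaffbbcaa'
  #11 SA[11]=21  'caffbbcaa'
  #12 SA[12]=1  'cbcacedbffcdbdfdfcdecaffbbcaa'
  #13 SA[13]=11  'cdbdfdfcdecaffbbcaa'
  #14 SA[14]=18  'cdecaffbbcaa'
  #15 SA[15]=5  'cedbffcdbdfdfcdecaffbbcaa'
  #16 SA[16]=12  'dbdfdfcdecaffbbcaa'
  #17 SA[17]=7  'dbffcdbdfdfcdecaffbbcaa'
  #18 SA[18]=0  'dcbcacedbffcdbdfdfcdecaffbbcaa'
  #19 SA[19]=19  'decaffbbcaa'
  #20 SA[20]=16  'dfcdecaffbbcaa'
  #21 SA[21]=14  'dfdfcdecaffbbcaa'
  #22 SA[22]=20  'ecaffbbcaa'
  #23 SA[23]=6  'edbffcdbdfdfcdecaffbbcaa'
  #24 SA[24]=24  'fbbcaa'
  #25 SA[25]=10  'fcdbdfdfcdecaffbbcaa'
  #26 SA[26]=17  'fcdecaffbbcaa'
  #27 SA[27]=15  'fdfcdecaffbbcaa'
  #28 SA[28]=23  'ffbbcaa'
  #29 SA[29]=9  'ffcdbdfdfcdecaffbbcaa'

SA = [29, 28, 4, 22, 25, 26, 2, 13, 8, 27, 3, 21, 1, 11, 18, 5, 12, 7, 0, 19, 16, 14, 20, 6, 24, 10, 17, 15, 23, 9]
i: (SA[i-1],SA[i]) lcp shared
  1: (29,28) 1 'a'
  2: (28,4) 1 'a'
  3: (4,22) 1 'a'
  4: (22,25) 0 ''
  5: (25,26) 1 'b'
  6: (26,2) 3 'bca'
  7: (2,13) 1 'b'
  8: (13,8) 1 'b'
  9: (8,27) 0 ''
  10: (27,3) 2 'ca'
  11: (3,21) 2 'ca'
  12: (21,1) 1 'c'
  13: (1,11) 1 'c'
  14: (11,18) 2 'cd'
  15: (18,5) 1 'c'
  16: (5,12) 0 ''
  17: (12,7) 2 'db'
  18: (7,0) 1 'd'
  19: (0,19) 1 'd'
  20: (19,16) 1 'd'
  21: (16,14) 2 'df'
  22: (14,20) 0 ''
  23: (20,6) 1 'e'
  24: (6,24) 0 ''
  25: (24,10) 1 'f'
  26: (10,17) 3 'fcd'
  27: (17,15) 1 'f'
  28: (15,23) 1 'f'
  29: (23,9) 2 'ff'

[0, 1, 1, 1, 0, 1, 3, 1, 1, 0, 2, 2, 1, 1, 2, 1, 0, 2, 1, 1, 1, 2, 0, 1, 0, 1, 3, 1, 1, 2]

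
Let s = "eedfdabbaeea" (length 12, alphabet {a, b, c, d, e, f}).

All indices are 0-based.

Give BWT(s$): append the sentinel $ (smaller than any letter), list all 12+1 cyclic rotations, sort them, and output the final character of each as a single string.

rank  rotation       last
    0  $eedfdabbaeea  a
    1  a$eedfdabbaee  e
    2  abbaeea$eedfd  d
    3  aeea$eedfdabb  b
    4  baeea$eedfdab  b
    5  bbaeea$eedfda  a
    6  dabbaeea$eedf  f
    7  dfdabbaeea$ee  e
    8  ea$eedfdabbae  e
    9  edfdabbaeea$e  e
   10  eea$eedfdabba  a
   11  eedfdabbaeea$  $
   12  fdabbaeea$eed  d

aedbbafeeea$d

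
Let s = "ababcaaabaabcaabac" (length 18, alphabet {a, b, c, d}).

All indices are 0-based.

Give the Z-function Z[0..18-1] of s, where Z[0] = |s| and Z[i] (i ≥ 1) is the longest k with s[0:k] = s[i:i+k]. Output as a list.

Z[0]=18
i=1: fresh scan; Z[1]=0
i=2: fresh scan; Z[2]=2 grow→box=[2,4)
i=3: min(r-i=1, Z[1]=0)=0; Z[3]=0
i=4: fresh scan; Z[4]=0
i=5: fresh scan; Z[5]=1 grow→box=[5,6)
i=6: fresh scan; Z[6]=1 grow→box=[6,7)
i=7: fresh scan; Z[7]=3 grow→box=[7,10)
i=8: min(r-i=2, Z[1]=0)=0; Z[8]=0
i=9: min(r-i=1, Z[2]=2)=1; Z[9]=1
i=10: fresh scan; Z[10]=2 grow→box=[10,12)
i=11: min(r-i=1, Z[1]=0)=0; Z[11]=0
i=12: fresh scan; Z[12]=0
i=13: fresh scan; Z[13]=1 grow→box=[13,14)
i=14: fresh scan; Z[14]=3 grow→box=[14,17)
i=15: min(r-i=2, Z[1]=0)=0; Z[15]=0
i=16: min(r-i=1, Z[2]=2)=1; Z[16]=1
i=17: fresh scan; Z[17]=0

[18, 0, 2, 0, 0, 1, 1, 3, 0, 1, 2, 0, 0, 1, 3, 0, 1, 0]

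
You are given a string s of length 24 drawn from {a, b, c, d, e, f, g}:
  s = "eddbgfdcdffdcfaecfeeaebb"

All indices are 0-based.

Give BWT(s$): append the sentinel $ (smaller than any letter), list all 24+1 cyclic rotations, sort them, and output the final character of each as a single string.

befbedddedffeceaa$fcgfcdb

rank  rotation                   last
    0  $eddbgfdcdffdcfaecfeeaebb  b
    1  aebb$eddbgfdcdffdcfaecfee  e
    2  aecfeeaebb$eddbgfdcdffdcf  f
    3  b$eddbgfdcdffdcfaecfeeaeb  b
    4  bb$eddbgfdcdffdcfaecfeeae  e
    5  bgfdcdffdcfaecfeeaebb$edd  d
    6  cdffdcfaecfeeaebb$eddbgfd  d
    7  cfaecfeeaebb$eddbgfdcdffd  d
    8  cfeeaebb$eddbgfdcdffdcfae  e
    9  dbgfdcdffdcfaecfeeaebb$ed  d
   10  dcdffdcfaecfeeaebb$eddbgf  f
   11  dcfaecfeeaebb$eddbgfdcdff  f
   12  ddbgfdcdffdcfaecfeeaebb$e  e
   13  dffdcfaecfeeaebb$eddbgfdc  c
   14  eaebb$eddbgfdcdffdcfaecfe  e
   15  ebb$eddbgfdcdffdcfaecfeea  a
   16  ecfeeaebb$eddbgfdcdffdcfa  a
   17  eddbgfdcdffdcfaecfeeaebb$  $
   18  eeaebb$eddbgfdcdffdcfaecf  f
   19  faecfeeaebb$eddbgfdcdffdc  c
   20  fdcdffdcfaecfeeaebb$eddbg  g
   21  fdcfaecfeeaebb$eddbgfdcdf  f
   22  feeaebb$eddbgfdcdffdcfaec  c
   23  ffdcfaecfeeaebb$eddbgfdcd  d
   24  gfdcdffdcfaecfeeaebb$eddb  b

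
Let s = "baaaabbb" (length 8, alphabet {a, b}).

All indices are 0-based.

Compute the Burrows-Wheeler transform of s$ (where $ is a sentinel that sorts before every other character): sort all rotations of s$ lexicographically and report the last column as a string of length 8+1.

bbaaab$ba

rank  rotation   last
    0  $baaaabbb  b
    1  aaaabbb$b  b
    2  aaabbb$ba  a
    3  aabbb$baa  a
    4  abbb$baaa  a
    5  b$baaaabb  b
    6  baaaabbb$  $
    7  bb$baaaab  b
    8  bbb$baaaa  a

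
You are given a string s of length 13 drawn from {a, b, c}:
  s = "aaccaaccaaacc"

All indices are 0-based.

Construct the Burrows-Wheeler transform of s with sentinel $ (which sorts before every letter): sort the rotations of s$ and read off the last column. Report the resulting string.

rank  rotation        last
    0  $aaccaaccaaacc  c
    1  aaacc$aaccaacc  c
    2  aacc$aaccaacca  a
    3  aaccaaacc$aacc  c
    4  aaccaaccaaacc$  $
    5  acc$aaccaaccaa  a
    6  accaaacc$aacca  a
    7  accaaccaaacc$a  a
    8  c$aaccaaccaaac  c
    9  caaacc$aaccaac  c
   10  caaccaaacc$aac  c
   11  cc$aaccaaccaaa  a
   12  ccaaacc$aaccaa  a
   13  ccaaccaaacc$aa  a

ccac$aaacccaaa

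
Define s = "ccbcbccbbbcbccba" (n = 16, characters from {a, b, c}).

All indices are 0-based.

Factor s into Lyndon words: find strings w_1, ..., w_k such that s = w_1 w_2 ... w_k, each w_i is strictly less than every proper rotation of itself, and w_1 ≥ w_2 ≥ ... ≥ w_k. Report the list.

emit factor 1: 'c' (i=0, period=1)
emit factor 2: 'c' (i=1, period=1)
emit factor 3: 'bcbcc' (i=2, period=5)
emit factor 4: 'bbbcbcc' (i=7, period=7)
emit factor 5: 'b' (i=14, period=1)
emit factor 6: 'a' (i=15, period=1)

["c", "c", "bcbcc", "bbbcbcc", "b", "a"]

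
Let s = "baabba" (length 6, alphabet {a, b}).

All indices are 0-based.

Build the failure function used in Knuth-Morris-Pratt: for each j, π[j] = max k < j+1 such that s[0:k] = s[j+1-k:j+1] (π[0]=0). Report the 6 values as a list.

[0, 0, 0, 1, 1, 2]

π[0] = 0
j=1 s[j]='a': π[1]=0 (border '')
j=2 s[j]='a': π[2]=0 (border '')
j=3 s[j]='b': π[3]=1 (border 'b')
j=4 s[j]='b': k: 1→0; π[4]=1 (border 'b')
j=5 s[j]='a': π[5]=2 (border 'ba')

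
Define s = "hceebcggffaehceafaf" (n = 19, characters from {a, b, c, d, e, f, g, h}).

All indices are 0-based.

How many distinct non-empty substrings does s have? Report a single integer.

rank→(start, suffix):
  0 → (10, 'aehceafaf')
  1 → (17, 'af')
  2 → (15, 'afaf')
  3 → (4, 'bcggffaehceafaf')
  4 → (13, 'ceafaf')
  5 → (1, 'ceebcggffaehceafaf')
  6 → (5, 'cggffaehceafaf')
  7 → (14, 'eafaf')
  8 → (3, 'ebcggffaehceafaf')
  9 → (2, 'eebcggffaehceafaf')
  10 → (11, 'ehceafaf')
  11 → (18, 'f')
  12 → (9, 'faehceafaf')
  13 → (16, 'faf')
  14 → (8, 'ffaehceafaf')
  15 → (7, 'gffaehceafaf')
  16 → (6, 'ggffaehceafaf')
  17 → (12, 'hceafaf')
  18 → (0, 'hceebcggffaehceafaf')

SA = [10, 17, 15, 4, 13, 1, 5, 14, 3, 2, 11, 18, 9, 16, 8, 7, 6, 12, 0]
i: (SA[i-1],SA[i]) lcp shared
  1: (10,17) 1 'a'
  2: (17,15) 2 'af'
  3: (15,4) 0 ''
  4: (4,13) 0 ''
  5: (13,1) 2 'ce'
  6: (1,5) 1 'c'
  7: (5,14) 0 ''
  8: (14,3) 1 'e'
  9: (3,2) 1 'e'
  10: (2,11) 1 'e'
  11: (11,18) 0 ''
  12: (18,9) 1 'f'
  13: (9,16) 2 'fa'
  14: (16,8) 1 'f'
  15: (8,7) 0 ''
  16: (7,6) 1 'g'
  17: (6,12) 0 ''
  18: (12,0) 3 'hce'

n(n+1)/2 = 19·20/2 = 190
Σ LCP = 0 + 1 + 2 + 0 + 0 + 2 + 1 + 0 + 1 + 1 + 1 + 0 + 1 + 2 + 1 + 0 + 1 + 0 + 3 = 17
distinct = 190 − 17 = 173

173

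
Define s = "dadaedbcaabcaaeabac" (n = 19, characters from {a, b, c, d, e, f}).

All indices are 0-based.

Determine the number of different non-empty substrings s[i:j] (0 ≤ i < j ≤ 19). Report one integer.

167

rank→(start, suffix):
  0 → (8, 'aabcaaeabac')
  1 → (12, 'aaeabac')
  2 → (15, 'abac')
  3 → (9, 'abcaaeabac')
  4 → (17, 'ac')
  5 → (1, 'adaedbcaabcaaeabac')
  6 → (13, 'aeabac')
  7 → (3, 'aedbcaabcaaeabac')
  8 → (16, 'bac')
  9 → (6, 'bcaabcaaeabac')
  10 → (10, 'bcaaeabac')
  11 → (18, 'c')
  12 → (7, 'caabcaaeabac')
  13 → (11, 'caaeabac')
  14 → (0, 'dadaedbcaabcaaeabac')
  15 → (2, 'daedbcaabcaaeabac')
  16 → (5, 'dbcaabcaaeabac')
  17 → (14, 'eabac')
  18 → (4, 'edbcaabcaaeabac')

SA = [8, 12, 15, 9, 17, 1, 13, 3, 16, 6, 10, 18, 7, 11, 0, 2, 5, 14, 4]
[i] adj suffixes → lcp
  [1] 8/12 → 2 ('aa')
  [2] 12/15 → 1 ('a')
  [3] 15/9 → 2 ('ab')
  [4] 9/17 → 1 ('a')
  [5] 17/1 → 1 ('a')
  [6] 1/13 → 1 ('a')
  [7] 13/3 → 2 ('ae')
  [8] 3/16 → 0 ('')
  [9] 16/6 → 1 ('b')
  [10] 6/10 → 4 ('bcaa')
  [11] 10/18 → 0 ('')
  [12] 18/7 → 1 ('c')
  [13] 7/11 → 3 ('caa')
  [14] 11/0 → 0 ('')
  [15] 0/2 → 2 ('da')
  [16] 2/5 → 1 ('d')
  [17] 5/14 → 0 ('')
  [18] 14/4 → 1 ('e')

n(n+1)/2 = 19·20/2 = 190
Σ LCP = 0 + 2 + 1 + 2 + 1 + 1 + 1 + 2 + 0 + 1 + 4 + 0 + 1 + 3 + 0 + 2 + 1 + 0 + 1 = 23
distinct = 190 − 23 = 167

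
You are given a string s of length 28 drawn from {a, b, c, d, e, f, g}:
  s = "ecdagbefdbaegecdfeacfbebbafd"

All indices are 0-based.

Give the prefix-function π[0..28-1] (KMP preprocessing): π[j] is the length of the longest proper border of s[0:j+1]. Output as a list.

π[0] = 0
j=1 s[j]='c': π[1]=0 (border '')
j=2 s[j]='d': π[2]=0 (border '')
j=3 s[j]='a': π[3]=0 (border '')
j=4 s[j]='g': π[4]=0 (border '')
j=5 s[j]='b': π[5]=0 (border '')
j=6 s[j]='e': π[6]=1 (border 'e')
j=7 s[j]='f': k: 1→0; π[7]=0 (border '')
j=8 s[j]='d': π[8]=0 (border '')
j=9 s[j]='b': π[9]=0 (border '')
j=10 s[j]='a': π[10]=0 (border '')
j=11 s[j]='e': π[11]=1 (border 'e')
j=12 s[j]='g': k: 1→0; π[12]=0 (border '')
j=13 s[j]='e': π[13]=1 (border 'e')
j=14 s[j]='c': π[14]=2 (border 'ec')
j=15 s[j]='d': π[15]=3 (border 'ecd')
j=16 s[j]='f': k: 3→0; π[16]=0 (border '')
j=17 s[j]='e': π[17]=1 (border 'e')
j=18 s[j]='a': k: 1→0; π[18]=0 (border '')
j=19 s[j]='c': π[19]=0 (border '')
j=20 s[j]='f': π[20]=0 (border '')
j=21 s[j]='b': π[21]=0 (border '')
j=22 s[j]='e': π[22]=1 (border 'e')
j=23 s[j]='b': k: 1→0; π[23]=0 (border '')
j=24 s[j]='b': π[24]=0 (border '')
j=25 s[j]='a': π[25]=0 (border '')
j=26 s[j]='f': π[26]=0 (border '')
j=27 s[j]='d': π[27]=0 (border '')

[0, 0, 0, 0, 0, 0, 1, 0, 0, 0, 0, 1, 0, 1, 2, 3, 0, 1, 0, 0, 0, 0, 1, 0, 0, 0, 0, 0]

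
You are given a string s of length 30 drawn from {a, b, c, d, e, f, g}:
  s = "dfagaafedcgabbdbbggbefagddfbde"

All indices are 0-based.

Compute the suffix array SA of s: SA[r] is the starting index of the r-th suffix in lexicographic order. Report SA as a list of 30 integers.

[4, 11, 5, 2, 22, 12, 15, 13, 27, 19, 16, 9, 14, 8, 24, 28, 0, 25, 29, 7, 20, 1, 21, 26, 6, 3, 10, 18, 23, 17]

rank→(start, suffix):
  0 → (4, 'aafedcgabbdbbggbefagddfbde')
  1 → (11, 'abbdbbggbefagddfbde')
  2 → (5, 'afedcgabbdbbggbefagddfbde')
  3 → (2, 'agaafedcgabbdbbggbefagddfbde')
  4 → (22, 'agddfbde')
  5 → (12, 'bbdbbggbefagddfbde')
  6 → (15, 'bbggbefagddfbde')
  7 → (13, 'bdbbggbefagddfbde')
  8 → (27, 'bde')
  9 → (19, 'befagddfbde')
  10 → (16, 'bggbefagddfbde')
  11 → (9, 'cgabbdbbggbefagddfbde')
  12 → (14, 'dbbggbefagddfbde')
  13 → (8, 'dcgabbdbbggbefagddfbde')
  14 → (24, 'ddfbde')
  15 → (28, 'de')
  16 → (0, 'dfagaafedcgabbdbbggbefagddfbde')
  17 → (25, 'dfbde')
  18 → (29, 'e')
  19 → (7, 'edcgabbdbbggbefagddfbde')
  20 → (20, 'efagddfbde')
  21 → (1, 'fagaafedcgabbdbbggbefagddfbde')
  22 → (21, 'fagddfbde')
  23 → (26, 'fbde')
  24 → (6, 'fedcgabbdbbggbefagddfbde')
  25 → (3, 'gaafedcgabbdbbggbefagddfbde')
  26 → (10, 'gabbdbbggbefagddfbde')
  27 → (18, 'gbefagddfbde')
  28 → (23, 'gddfbde')
  29 → (17, 'ggbefagddfbde')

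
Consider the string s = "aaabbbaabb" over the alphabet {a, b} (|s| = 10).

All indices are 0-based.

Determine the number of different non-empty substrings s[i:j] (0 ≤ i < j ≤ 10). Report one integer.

39

rank | idx | suffix
   0 |   0 | aaabbbaabb
   1 |   6 | aabb
   2 |   1 | aabbbaabb
   3 |   7 | abb
   4 |   2 | abbbaabb
   5 |   9 | b
   6 |   5 | baabb
   7 |   8 | bb
   8 |   4 | bbaabb
   9 |   3 | bbbaabb

SA = [0, 6, 1, 7, 2, 9, 5, 8, 4, 3]
i: (SA[i-1],SA[i]) lcp shared
  1: (0,6) 2 'aa'
  2: (6,1) 4 'aabb'
  3: (1,7) 1 'a'
  4: (7,2) 3 'abb'
  5: (2,9) 0 ''
  6: (9,5) 1 'b'
  7: (5,8) 1 'b'
  8: (8,4) 2 'bb'
  9: (4,3) 2 'bb'

n(n+1)/2 = 10·11/2 = 55
Σ LCP = 0 + 2 + 4 + 1 + 3 + 0 + 1 + 1 + 2 + 2 = 16
distinct = 55 − 16 = 39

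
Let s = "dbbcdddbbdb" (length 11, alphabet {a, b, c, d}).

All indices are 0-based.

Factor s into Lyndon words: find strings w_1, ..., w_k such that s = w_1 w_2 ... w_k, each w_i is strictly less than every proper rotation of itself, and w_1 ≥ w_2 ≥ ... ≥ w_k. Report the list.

emit factor 1: 'd' (i=0, period=1)
emit factor 2: 'bbcdddbbd' (i=1, period=9)
emit factor 3: 'b' (i=10, period=1)

["d", "bbcdddbbd", "b"]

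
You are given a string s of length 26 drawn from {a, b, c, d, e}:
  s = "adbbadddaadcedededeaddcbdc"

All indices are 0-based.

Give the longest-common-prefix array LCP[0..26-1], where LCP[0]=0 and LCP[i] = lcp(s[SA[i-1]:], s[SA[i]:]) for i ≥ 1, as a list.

[0, 1, 2, 2, 3, 0, 1, 1, 0, 1, 1, 0, 1, 1, 2, 2, 1, 2, 2, 1, 2, 4, 0, 1, 3, 5]

sorted suffixes:
  #0 SA[0]=8  'aadcedededeaddcbdc'
  #1 SA[1]=0  'adbbadddaadcedededeaddcbdc'
  #2 SA[2]=9  'adcedededeaddcbdc'
  #3 SA[3]=19  'addcbdc'
  #4 SA[4]=4  'adddaadcedededeaddcbdc'
  #5 SA[5]=3  'badddaadcedededeaddcbdc'
  #6 SA[6]=2  'bbadddaadcedededeaddcbdc'
  #7 SA[7]=23  'bdc'
  #8 SA[8]=25  'c'
  #9 SA[9]=22  'cbdc'
  #10 SA[10]=11  'cedededeaddcbdc'
  #11 SA[11]=7  'daadcedededeaddcbdc'
  #12 SA[12]=1  'dbbadddaadcedededeaddcbdc'
  #13 SA[13]=24  'dc'
  #14 SA[14]=21  'dcbdc'
  #15 SA[15]=10  'dcedededeaddcbdc'
  #16 SA[16]=6  'ddaadcedededeaddcbdc'
  #17 SA[17]=20  'ddcbdc'
  #18 SA[18]=5  'dddaadcedededeaddcbdc'
  #19 SA[19]=17  'deaddcbdc'
  #20 SA[20]=15  'dedeaddcbdc'
  #21 SA[21]=13  'dededeaddcbdc'
  #22 SA[22]=18  'eaddcbdc'
  #23 SA[23]=16  'edeaddcbdc'
  #24 SA[24]=14  'ededeaddcbdc'
  #25 SA[25]=12  'edededeaddcbdc'

SA = [8, 0, 9, 19, 4, 3, 2, 23, 25, 22, 11, 7, 1, 24, 21, 10, 6, 20, 5, 17, 15, 13, 18, 16, 14, 12]
[i] adj suffixes → lcp
  [1] 8/0 → 1 ('a')
  [2] 0/9 → 2 ('ad')
  [3] 9/19 → 2 ('ad')
  [4] 19/4 → 3 ('add')
  [5] 4/3 → 0 ('')
  [6] 3/2 → 1 ('b')
  [7] 2/23 → 1 ('b')
  [8] 23/25 → 0 ('')
  [9] 25/22 → 1 ('c')
  [10] 22/11 → 1 ('c')
  [11] 11/7 → 0 ('')
  [12] 7/1 → 1 ('d')
  [13] 1/24 → 1 ('d')
  [14] 24/21 → 2 ('dc')
  [15] 21/10 → 2 ('dc')
  [16] 10/6 → 1 ('d')
  [17] 6/20 → 2 ('dd')
  [18] 20/5 → 2 ('dd')
  [19] 5/17 → 1 ('d')
  [20] 17/15 → 2 ('de')
  [21] 15/13 → 4 ('dede')
  [22] 13/18 → 0 ('')
  [23] 18/16 → 1 ('e')
  [24] 16/14 → 3 ('ede')
  [25] 14/12 → 5 ('edede')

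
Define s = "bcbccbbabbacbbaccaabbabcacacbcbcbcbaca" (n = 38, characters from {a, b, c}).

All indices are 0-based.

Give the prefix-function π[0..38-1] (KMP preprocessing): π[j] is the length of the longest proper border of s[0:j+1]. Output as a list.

π[0] = 0
j=1 s[j]='c': π[1]=0 (border '')
j=2 s[j]='b': π[2]=1 (border 'b')
j=3 s[j]='c': π[3]=2 (border 'bc')
j=4 s[j]='c': k: 2→0; π[4]=0 (border '')
j=5 s[j]='b': π[5]=1 (border 'b')
j=6 s[j]='b': k: 1→0; π[6]=1 (border 'b')
j=7 s[j]='a': k: 1→0; π[7]=0 (border '')
j=8 s[j]='b': π[8]=1 (border 'b')
j=9 s[j]='b': k: 1→0; π[9]=1 (border 'b')
j=10 s[j]='a': k: 1→0; π[10]=0 (border '')
j=11 s[j]='c': π[11]=0 (border '')
j=12 s[j]='b': π[12]=1 (border 'b')
j=13 s[j]='b': k: 1→0; π[13]=1 (border 'b')
j=14 s[j]='a': k: 1→0; π[14]=0 (border '')
j=15 s[j]='c': π[15]=0 (border '')
j=16 s[j]='c': π[16]=0 (border '')
j=17 s[j]='a': π[17]=0 (border '')
j=18 s[j]='a': π[18]=0 (border '')
j=19 s[j]='b': π[19]=1 (border 'b')
j=20 s[j]='b': k: 1→0; π[20]=1 (border 'b')
j=21 s[j]='a': k: 1→0; π[21]=0 (border '')
j=22 s[j]='b': π[22]=1 (border 'b')
j=23 s[j]='c': π[23]=2 (border 'bc')
j=24 s[j]='a': k: 2→0; π[24]=0 (border '')
j=25 s[j]='c': π[25]=0 (border '')
j=26 s[j]='a': π[26]=0 (border '')
j=27 s[j]='c': π[27]=0 (border '')
j=28 s[j]='b': π[28]=1 (border 'b')
j=29 s[j]='c': π[29]=2 (border 'bc')
j=30 s[j]='b': π[30]=3 (border 'bcb')
j=31 s[j]='c': π[31]=4 (border 'bcbc')
j=32 s[j]='b': k: 4→2; π[32]=3 (border 'bcb')
j=33 s[j]='c': π[33]=4 (border 'bcbc')
j=34 s[j]='b': k: 4→2; π[34]=3 (border 'bcb')
j=35 s[j]='a': k: 3→1→0; π[35]=0 (border '')
j=36 s[j]='c': π[36]=0 (border '')
j=37 s[j]='a': π[37]=0 (border '')

[0, 0, 1, 2, 0, 1, 1, 0, 1, 1, 0, 0, 1, 1, 0, 0, 0, 0, 0, 1, 1, 0, 1, 2, 0, 0, 0, 0, 1, 2, 3, 4, 3, 4, 3, 0, 0, 0]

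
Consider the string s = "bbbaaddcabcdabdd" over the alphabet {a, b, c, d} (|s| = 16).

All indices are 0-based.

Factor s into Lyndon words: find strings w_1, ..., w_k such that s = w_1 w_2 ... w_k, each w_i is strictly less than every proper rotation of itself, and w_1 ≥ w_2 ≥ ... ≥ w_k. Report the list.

emit factor 1: 'b' (i=0, period=1)
emit factor 2: 'b' (i=1, period=1)
emit factor 3: 'b' (i=2, period=1)
emit factor 4: 'aaddcabcdabdd' (i=3, period=13)

["b", "b", "b", "aaddcabcdabdd"]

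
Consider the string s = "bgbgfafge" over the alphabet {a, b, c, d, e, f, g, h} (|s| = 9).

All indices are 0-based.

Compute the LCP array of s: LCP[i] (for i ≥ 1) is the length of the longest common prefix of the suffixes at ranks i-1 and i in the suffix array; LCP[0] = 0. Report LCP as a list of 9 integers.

rank→(start, suffix):
  0 → (5, 'afge')
  1 → (0, 'bgbgfafge')
  2 → (2, 'bgfafge')
  3 → (8, 'e')
  4 → (4, 'fafge')
  5 → (6, 'fge')
  6 → (1, 'gbgfafge')
  7 → (7, 'ge')
  8 → (3, 'gfafge')

SA = [5, 0, 2, 8, 4, 6, 1, 7, 3]
rank  pair      lcp
   1  s[5:],s[0:]  0  ''
   2  s[0:],s[2:]  2  'bg'
   3  s[2:],s[8:]  0  ''
   4  s[8:],s[4:]  0  ''
   5  s[4:],s[6:]  1  'f'
   6  s[6:],s[1:]  0  ''
   7  s[1:],s[7:]  1  'g'
   8  s[7:],s[3:]  1  'g'

[0, 0, 2, 0, 0, 1, 0, 1, 1]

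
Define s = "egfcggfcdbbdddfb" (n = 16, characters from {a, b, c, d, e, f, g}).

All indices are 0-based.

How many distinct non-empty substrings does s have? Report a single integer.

122

sorted suffixes:
  #0 SA[0]=15  'b'
  #1 SA[1]=9  'bbdddfb'
  #2 SA[2]=10  'bdddfb'
  #3 SA[3]=7  'cdbbdddfb'
  #4 SA[4]=3  'cggfcdbbdddfb'
  #5 SA[5]=8  'dbbdddfb'
  #6 SA[6]=11  'dddfb'
  #7 SA[7]=12  'ddfb'
  #8 SA[8]=13  'dfb'
  #9 SA[9]=0  'egfcggfcdbbdddfb'
  #10 SA[10]=14  'fb'
  #11 SA[11]=6  'fcdbbdddfb'
  #12 SA[12]=2  'fcggfcdbbdddfb'
  #13 SA[13]=5  'gfcdbbdddfb'
  #14 SA[14]=1  'gfcggfcdbbdddfb'
  #15 SA[15]=4  'ggfcdbbdddfb'

SA = [15, 9, 10, 7, 3, 8, 11, 12, 13, 0, 14, 6, 2, 5, 1, 4]
rank  pair      lcp
   1  s[15:],s[9:]  1  'b'
   2  s[9:],s[10:]  1  'b'
   3  s[10:],s[7:]  0  ''
   4  s[7:],s[3:]  1  'c'
   5  s[3:],s[8:]  0  ''
   6  s[8:],s[11:]  1  'd'
   7  s[11:],s[12:]  2  'dd'
   8  s[12:],s[13:]  1  'd'
   9  s[13:],s[0:]  0  ''
  10  s[0:],s[14:]  0  ''
  11  s[14:],s[6:]  1  'f'
  12  s[6:],s[2:]  2  'fc'
  13  s[2:],s[5:]  0  ''
  14  s[5:],s[1:]  3  'gfc'
  15  s[1:],s[4:]  1  'g'

n(n+1)/2 = 16·17/2 = 136
Σ LCP = 0 + 1 + 1 + 0 + 1 + 0 + 1 + 2 + 1 + 0 + 0 + 1 + 2 + 0 + 3 + 1 = 14
distinct = 136 − 14 = 122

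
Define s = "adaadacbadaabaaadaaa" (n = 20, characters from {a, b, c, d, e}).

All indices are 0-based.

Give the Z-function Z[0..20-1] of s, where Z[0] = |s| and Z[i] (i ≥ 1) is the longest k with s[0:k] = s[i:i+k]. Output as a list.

Z[0]=20
i=1: fresh scan; Z[1]=0
i=2: fresh scan; Z[2]=1 extend→box=[2,3)
i=3: fresh scan; Z[3]=3 extend→box=[3,6)
i=4: min(r-i=2, Z[1]=0)=0; Z[4]=0
i=5: min(r-i=1, Z[2]=1)=1; Z[5]=1
i=6: fresh scan; Z[6]=0
i=7: fresh scan; Z[7]=0
i=8: fresh scan; Z[8]=4 extend→box=[8,12)
i=9: min(r-i=3, Z[1]=0)=0; Z[9]=0
i=10: min(r-i=2, Z[2]=1)=1; Z[10]=1
i=11: min(r-i=1, Z[3]=3)=1; Z[11]=1
i=12: fresh scan; Z[12]=0
i=13: fresh scan; Z[13]=1 extend→box=[13,14)
i=14: fresh scan; Z[14]=1 extend→box=[14,15)
i=15: fresh scan; Z[15]=4 extend→box=[15,19)
i=16: min(r-i=3, Z[1]=0)=0; Z[16]=0
i=17: min(r-i=2, Z[2]=1)=1; Z[17]=1
i=18: min(r-i=1, Z[3]=3)=1; Z[18]=1
i=19: fresh scan; Z[19]=1 extend→box=[19,20)

[20, 0, 1, 3, 0, 1, 0, 0, 4, 0, 1, 1, 0, 1, 1, 4, 0, 1, 1, 1]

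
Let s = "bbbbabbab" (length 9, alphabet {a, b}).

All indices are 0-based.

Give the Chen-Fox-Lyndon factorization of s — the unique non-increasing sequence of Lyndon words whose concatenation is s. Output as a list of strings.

emit factor 1: 'b' (i=0, period=1)
emit factor 2: 'b' (i=1, period=1)
emit factor 3: 'b' (i=2, period=1)
emit factor 4: 'b' (i=3, period=1)
emit factor 5: 'abb' (i=4, period=3)
emit factor 6: 'ab' (i=7, period=2)

["b", "b", "b", "b", "abb", "ab"]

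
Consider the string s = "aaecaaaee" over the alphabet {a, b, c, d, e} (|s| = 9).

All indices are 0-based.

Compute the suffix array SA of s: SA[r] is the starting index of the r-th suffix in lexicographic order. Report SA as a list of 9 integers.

rank | idx | suffix
   0 |   4 | aaaee
   1 |   0 | aaecaaaee
   2 |   5 | aaee
   3 |   1 | aecaaaee
   4 |   6 | aee
   5 |   3 | caaaee
   6 |   8 | e
   7 |   2 | ecaaaee
   8 |   7 | ee

[4, 0, 5, 1, 6, 3, 8, 2, 7]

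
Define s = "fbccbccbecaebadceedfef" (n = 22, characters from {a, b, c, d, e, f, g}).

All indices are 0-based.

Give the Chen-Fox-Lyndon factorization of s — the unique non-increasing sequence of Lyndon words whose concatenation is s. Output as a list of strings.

emit factor 1: 'f' (i=0, period=1)
emit factor 2: 'bccbccbec' (i=1, period=9)
emit factor 3: 'aeb' (i=10, period=3)
emit factor 4: 'adceedfef' (i=13, period=9)

["f", "bccbccbec", "aeb", "adceedfef"]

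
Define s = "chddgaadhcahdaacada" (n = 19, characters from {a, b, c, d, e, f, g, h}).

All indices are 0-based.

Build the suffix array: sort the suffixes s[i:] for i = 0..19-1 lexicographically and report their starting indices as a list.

[18, 13, 5, 14, 16, 6, 10, 15, 9, 0, 17, 12, 2, 3, 7, 4, 8, 11, 1]

rank | idx | suffix
   0 |  18 | a
   1 |  13 | aacada
   2 |   5 | aadhcahdaacada
   3 |  14 | acada
   4 |  16 | ada
   5 |   6 | adhcahdaacada
   6 |  10 | ahdaacada
   7 |  15 | cada
   8 |   9 | cahdaacada
   9 |   0 | chddgaadhcahdaacada
  10 |  17 | da
  11 |  12 | daacada
  12 |   2 | ddgaadhcahdaacada
  13 |   3 | dgaadhcahdaacada
  14 |   7 | dhcahdaacada
  15 |   4 | gaadhcahdaacada
  16 |   8 | hcahdaacada
  17 |  11 | hdaacada
  18 |   1 | hddgaadhcahdaacada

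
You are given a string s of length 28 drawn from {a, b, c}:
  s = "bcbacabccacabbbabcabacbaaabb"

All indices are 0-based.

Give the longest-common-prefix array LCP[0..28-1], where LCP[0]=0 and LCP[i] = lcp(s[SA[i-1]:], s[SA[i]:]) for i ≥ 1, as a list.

[0, 2, 1, 2, 3, 2, 3, 1, 4, 2, 0, 1, 2, 2, 3, 1, 2, 2, 1, 2, 2, 0, 3, 3, 2, 1, 3, 1]

sorted suffixes:
  #0 SA[0]=23  'aaabb'
  #1 SA[1]=24  'aabb'
  #2 SA[2]=18  'abacbaaabb'
  #3 SA[3]=25  'abb'
  #4 SA[4]=11  'abbbabcabacbaaabb'
  #5 SA[5]=15  'abcabacbaaabb'
  #6 SA[6]=5  'abccacabbbabcabacbaaabb'
  #7 SA[7]=9  'acabbbabcabacbaaabb'
  #8 SA[8]=3  'acabccacabbbabcabacbaaabb'
  #9 SA[9]=20  'acbaaabb'
  #10 SA[10]=27  'b'
  #11 SA[11]=22  'baaabb'
  #12 SA[12]=14  'babcabacbaaabb'
  #13 SA[13]=2  'bacabccacabbbabcabacbaaabb'
  #14 SA[14]=19  'bacbaaabb'
  #15 SA[15]=26  'bb'
  #16 SA[16]=13  'bbabcabacbaaabb'
  #17 SA[17]=12  'bbbabcabacbaaabb'
  #18 SA[18]=16  'bcabacbaaabb'
  #19 SA[19]=0  'bcbacabccacabbbabcabacbaaabb'
  #20 SA[20]=6  'bccacabbbabcabacbaaabb'
  #21 SA[21]=17  'cabacbaaabb'
  #22 SA[22]=10  'cabbbabcabacbaaabb'
  #23 SA[23]=4  'cabccacabbbabcabacbaaabb'
  #24 SA[24]=8  'cacabbbabcabacbaaabb'
  #25 SA[25]=21  'cbaaabb'
  #26 SA[26]=1  'cbacabccacabbbabcabacbaaabb'
  #27 SA[27]=7  'ccacabbbabcabacbaaabb'

SA = [23, 24, 18, 25, 11, 15, 5, 9, 3, 20, 27, 22, 14, 2, 19, 26, 13, 12, 16, 0, 6, 17, 10, 4, 8, 21, 1, 7]
[i] adj suffixes → lcp
  [1] 23/24 → 2 ('aa')
  [2] 24/18 → 1 ('a')
  [3] 18/25 → 2 ('ab')
  [4] 25/11 → 3 ('abb')
  [5] 11/15 → 2 ('ab')
  [6] 15/5 → 3 ('abc')
  [7] 5/9 → 1 ('a')
  [8] 9/3 → 4 ('acab')
  [9] 3/20 → 2 ('ac')
  [10] 20/27 → 0 ('')
  [11] 27/22 → 1 ('b')
  [12] 22/14 → 2 ('ba')
  [13] 14/2 → 2 ('ba')
  [14] 2/19 → 3 ('bac')
  [15] 19/26 → 1 ('b')
  [16] 26/13 → 2 ('bb')
  [17] 13/12 → 2 ('bb')
  [18] 12/16 → 1 ('b')
  [19] 16/0 → 2 ('bc')
  [20] 0/6 → 2 ('bc')
  [21] 6/17 → 0 ('')
  [22] 17/10 → 3 ('cab')
  [23] 10/4 → 3 ('cab')
  [24] 4/8 → 2 ('ca')
  [25] 8/21 → 1 ('c')
  [26] 21/1 → 3 ('cba')
  [27] 1/7 → 1 ('c')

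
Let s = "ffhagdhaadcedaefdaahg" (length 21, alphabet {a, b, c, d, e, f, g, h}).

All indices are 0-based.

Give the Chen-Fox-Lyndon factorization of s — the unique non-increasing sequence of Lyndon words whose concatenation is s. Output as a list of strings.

emit factor 1: 'ffh' (i=0, period=3)
emit factor 2: 'agdh' (i=3, period=4)
emit factor 3: 'aadcedaefdaahg' (i=7, period=14)

["ffh", "agdh", "aadcedaefdaahg"]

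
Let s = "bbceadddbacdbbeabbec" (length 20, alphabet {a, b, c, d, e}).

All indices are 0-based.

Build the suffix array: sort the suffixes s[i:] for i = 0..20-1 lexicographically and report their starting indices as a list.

sorted suffixes:
  #0 SA[0]=15  'abbec'
  #1 SA[1]=9  'acdbbeabbec'
  #2 SA[2]=4  'adddbacdbbeabbec'
  #3 SA[3]=8  'bacdbbeabbec'
  #4 SA[4]=0  'bbceadddbacdbbeabbec'
  #5 SA[5]=12  'bbeabbec'
  #6 SA[6]=16  'bbec'
  #7 SA[7]=1  'bceadddbacdbbeabbec'
  #8 SA[8]=13  'beabbec'
  #9 SA[9]=17  'bec'
  #10 SA[10]=19  'c'
  #11 SA[11]=10  'cdbbeabbec'
  #12 SA[12]=2  'ceadddbacdbbeabbec'
  #13 SA[13]=7  'dbacdbbeabbec'
  #14 SA[14]=11  'dbbeabbec'
  #15 SA[15]=6  'ddbacdbbeabbec'
  #16 SA[16]=5  'dddbacdbbeabbec'
  #17 SA[17]=14  'eabbec'
  #18 SA[18]=3  'eadddbacdbbeabbec'
  #19 SA[19]=18  'ec'

[15, 9, 4, 8, 0, 12, 16, 1, 13, 17, 19, 10, 2, 7, 11, 6, 5, 14, 3, 18]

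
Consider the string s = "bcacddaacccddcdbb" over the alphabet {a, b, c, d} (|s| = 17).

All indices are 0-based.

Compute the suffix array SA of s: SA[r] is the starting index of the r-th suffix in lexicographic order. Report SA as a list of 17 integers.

rank | idx | suffix
   0 |   6 | aacccddcdbb
   1 |   7 | acccddcdbb
   2 |   2 | acddaacccddcdbb
   3 |  16 | b
   4 |  15 | bb
   5 |   0 | bcacddaacccddcdbb
   6 |   1 | cacddaacccddcdbb
   7 |   8 | cccddcdbb
   8 |   9 | ccddcdbb
   9 |  13 | cdbb
  10 |   3 | cddaacccddcdbb
  11 |  10 | cddcdbb
  12 |   5 | daacccddcdbb
  13 |  14 | dbb
  14 |  12 | dcdbb
  15 |   4 | ddaacccddcdbb
  16 |  11 | ddcdbb

[6, 7, 2, 16, 15, 0, 1, 8, 9, 13, 3, 10, 5, 14, 12, 4, 11]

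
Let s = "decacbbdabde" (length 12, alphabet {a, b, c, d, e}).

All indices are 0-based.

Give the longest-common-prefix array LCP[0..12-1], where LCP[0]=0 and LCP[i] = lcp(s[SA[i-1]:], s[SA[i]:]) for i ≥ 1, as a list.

[0, 1, 0, 1, 2, 0, 1, 0, 1, 2, 0, 1]

rank | idx | suffix
   0 |   8 | abde
   1 |   3 | acbbdabde
   2 |   5 | bbdabde
   3 |   6 | bdabde
   4 |   9 | bde
   5 |   2 | cacbbdabde
   6 |   4 | cbbdabde
   7 |   7 | dabde
   8 |  10 | de
   9 |   0 | decacbbdabde
  10 |  11 | e
  11 |   1 | ecacbbdabde

SA = [8, 3, 5, 6, 9, 2, 4, 7, 10, 0, 11, 1]
[i] adj suffixes → lcp
  [1] 8/3 → 1 ('a')
  [2] 3/5 → 0 ('')
  [3] 5/6 → 1 ('b')
  [4] 6/9 → 2 ('bd')
  [5] 9/2 → 0 ('')
  [6] 2/4 → 1 ('c')
  [7] 4/7 → 0 ('')
  [8] 7/10 → 1 ('d')
  [9] 10/0 → 2 ('de')
  [10] 0/11 → 0 ('')
  [11] 11/1 → 1 ('e')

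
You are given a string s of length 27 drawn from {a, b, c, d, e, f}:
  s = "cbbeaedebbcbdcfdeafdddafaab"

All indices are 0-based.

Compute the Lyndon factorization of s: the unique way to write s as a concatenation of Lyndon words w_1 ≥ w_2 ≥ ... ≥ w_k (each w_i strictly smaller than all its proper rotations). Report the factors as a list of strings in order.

emit factor 1: 'c' (i=0, period=1)
emit factor 2: 'bbe' (i=1, period=3)
emit factor 3: 'aedebbcbdcfdeafdddaf' (i=4, period=20)
emit factor 4: 'aab' (i=24, period=3)

["c", "bbe", "aedebbcbdcfdeafdddaf", "aab"]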